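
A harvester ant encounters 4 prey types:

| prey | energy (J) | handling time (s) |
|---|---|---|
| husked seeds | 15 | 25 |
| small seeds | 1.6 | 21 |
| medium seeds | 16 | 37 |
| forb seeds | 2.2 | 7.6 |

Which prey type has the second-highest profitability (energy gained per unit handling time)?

In descending order of E/h:
husked seeds: 15/25 = 0.6 J/s
medium seeds: 16/37 = 0.432 J/s
forb seeds: 2.2/7.6 = 0.289 J/s
small seeds: 1.6/21 = 0.0762 J/s

medium seeds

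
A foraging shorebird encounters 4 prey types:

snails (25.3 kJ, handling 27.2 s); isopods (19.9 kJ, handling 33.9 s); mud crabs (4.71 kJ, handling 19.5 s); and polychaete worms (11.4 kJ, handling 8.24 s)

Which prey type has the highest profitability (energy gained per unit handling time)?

polychaete worms

In descending order of E/h:
polychaete worms: 11.4/8.24 = 1.38 kJ/s
snails: 25.3/27.2 = 0.93 kJ/s
isopods: 19.9/33.9 = 0.587 kJ/s
mud crabs: 4.71/19.5 = 0.242 kJ/s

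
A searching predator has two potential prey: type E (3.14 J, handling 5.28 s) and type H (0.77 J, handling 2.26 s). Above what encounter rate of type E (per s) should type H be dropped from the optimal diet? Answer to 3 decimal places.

0.254 per s

Drop type H once their profitability E₂/h₂ falls below the rate achievable on type E alone: E₂/h₂ = λE₁/(1 + λh₁).
Solve for λ: λE₁h₂ = E₂(1 + λh₁) → λ(E₁h₂ − E₂h₁) = E₂ → λ = E₂/(E₁h₂ − E₂h₁).
λ = 0.77/(3.14×2.26 − 0.77×5.28) = 0.77/3.031 = 0.2541 per s.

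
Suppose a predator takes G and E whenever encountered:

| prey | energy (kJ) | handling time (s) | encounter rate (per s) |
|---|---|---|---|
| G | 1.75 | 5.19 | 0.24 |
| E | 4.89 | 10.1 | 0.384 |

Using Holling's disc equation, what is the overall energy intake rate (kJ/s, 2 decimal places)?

R = Σλ_iE_i / (1 + Σλ_ih_i)
Numerator: 0.24×1.75 + 0.384×4.89 = 2.298
Denominator: 1 + 0.24×5.19 + 0.384×10.1 = 6.124
R = 2.298/6.124 = 0.3752 kJ/s

0.38 kJ/s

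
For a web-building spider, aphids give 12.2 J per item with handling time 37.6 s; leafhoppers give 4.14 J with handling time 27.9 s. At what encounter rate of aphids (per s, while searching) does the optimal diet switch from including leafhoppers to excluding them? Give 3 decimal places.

The zero-one rule: include leafhoppers iff E₂/h₂ > λE₁/(1+λh₁). Equality gives the switch point.
λE₁h₂ = E₂ + λE₂h₁ ⇒ λ = E₂/(E₁h₂ − E₂h₁) = 4.14/(340.4 − 155.7) = 0.02241 per s.

0.022 per s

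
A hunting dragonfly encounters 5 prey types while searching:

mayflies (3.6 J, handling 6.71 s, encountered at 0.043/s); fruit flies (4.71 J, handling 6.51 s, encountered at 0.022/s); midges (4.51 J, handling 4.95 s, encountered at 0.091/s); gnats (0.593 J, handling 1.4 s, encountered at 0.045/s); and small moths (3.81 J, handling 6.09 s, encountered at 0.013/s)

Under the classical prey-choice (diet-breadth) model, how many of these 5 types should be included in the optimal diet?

5

Rank by E/h (J/s): midges 0.911, fruit flies 0.724, small moths 0.626, mayflies 0.537, gnats 0.424. Include each in turn until the next type's E/h falls below the running intake rate.
Rate on top 1: 0.283. fruit flies: 0.724 > 0.283 → include.
Rate on top 2: 0.3225. small moths: 0.626 > 0.3225 → include.
Rate on top 3: 0.3369. mayflies: 0.537 > 0.3369 → include.
Rate on top 4: 0.3663. gnats: 0.424 > 0.3663 → include.
Optimal diet: midges, fruit flies, small moths, mayflies, gnats — 5 of 5 types.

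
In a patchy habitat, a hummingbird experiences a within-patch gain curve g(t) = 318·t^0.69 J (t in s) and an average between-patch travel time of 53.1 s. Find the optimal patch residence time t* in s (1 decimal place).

By the marginal value theorem, leave when the instantaneous gain rate g'(t) equals the habitat-wide average g(t)/(T + t).
g'(t) = 0.69·318·t^-0.31. Setting 0.69·318·t^-0.31 = 318·t^0.69/(53.1+t) gives 0.69(53.1+t) = t, so 0.31·t = 0.69×53.1.
t* = 0.69×53.1/0.31 = 118.2 s.

118.2 s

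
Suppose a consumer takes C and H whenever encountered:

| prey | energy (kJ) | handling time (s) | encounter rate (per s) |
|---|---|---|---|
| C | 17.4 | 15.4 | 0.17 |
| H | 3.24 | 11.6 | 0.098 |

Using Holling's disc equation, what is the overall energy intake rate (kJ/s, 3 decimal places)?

Energy encountered per unit search time: 0.17×17.4 + 0.098×3.24 = 3.276 kJ/s.
Handling time per unit search time: 0.17×15.4 + 0.098×11.6 = 3.755.
Rate = 3.276/(1 + 3.755) = 0.6889 kJ/s.

0.689 kJ/s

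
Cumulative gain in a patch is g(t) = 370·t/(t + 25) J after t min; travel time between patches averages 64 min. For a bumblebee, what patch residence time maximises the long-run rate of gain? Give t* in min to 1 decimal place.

40.0 min

Optimal t* satisfies g'(t*) = g(t*)/(T + t*).
g'(t) = 370·25/(t + 25)². Setting 370·25/(t+25)² = 370t/[(t+25)(64+t)] gives 25(64+t) = t(t+25), so t² = 25×64 = 1600.
t* = √1600 = 40 min.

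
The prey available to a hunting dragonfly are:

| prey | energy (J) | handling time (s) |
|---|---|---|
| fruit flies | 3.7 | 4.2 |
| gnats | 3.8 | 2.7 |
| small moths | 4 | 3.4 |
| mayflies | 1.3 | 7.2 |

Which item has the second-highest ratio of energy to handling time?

small moths

In descending order of E/h:
gnats: 3.8/2.7 = 1.41 J/s
small moths: 4/3.4 = 1.18 J/s
fruit flies: 3.7/4.2 = 0.881 J/s
mayflies: 1.3/7.2 = 0.181 J/s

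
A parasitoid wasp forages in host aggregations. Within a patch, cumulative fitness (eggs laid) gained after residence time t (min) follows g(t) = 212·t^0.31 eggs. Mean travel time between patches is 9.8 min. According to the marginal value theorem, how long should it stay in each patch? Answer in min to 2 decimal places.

By the marginal value theorem, leave when the instantaneous gain rate g'(t) equals the habitat-wide average g(t)/(T + t).
g'(t) = 0.31·212·t^-0.69. Setting 0.31·212·t^-0.69 = 212·t^0.31/(9.8+t) gives 0.31(9.8+t) = t, so 0.69·t = 0.31×9.8.
t* = 0.31×9.8/0.69 = 4.403 min.

4.40 min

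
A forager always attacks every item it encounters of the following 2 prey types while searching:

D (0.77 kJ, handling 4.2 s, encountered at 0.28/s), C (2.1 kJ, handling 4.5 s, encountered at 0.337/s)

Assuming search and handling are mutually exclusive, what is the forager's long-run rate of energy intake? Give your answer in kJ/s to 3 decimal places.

Energy encountered per unit search time: 0.28×0.77 + 0.337×2.1 = 0.9233 kJ/s.
Handling time per unit search time: 0.28×4.2 + 0.337×4.5 = 2.693.
Rate = 0.9233/(1 + 2.693) = 0.25 kJ/s.

0.250 kJ/s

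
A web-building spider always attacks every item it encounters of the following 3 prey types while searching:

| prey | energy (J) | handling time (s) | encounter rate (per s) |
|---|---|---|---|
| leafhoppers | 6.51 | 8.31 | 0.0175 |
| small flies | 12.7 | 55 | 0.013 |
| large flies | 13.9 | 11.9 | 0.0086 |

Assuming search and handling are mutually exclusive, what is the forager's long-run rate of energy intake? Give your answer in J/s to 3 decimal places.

R = Σλ_iE_i / (1 + Σλ_ih_i)
Numerator: 0.0175×6.51 + 0.013×12.7 + 0.0086×13.9 = 0.3986
Denominator: 1 + 0.0175×8.31 + 0.013×55 + 0.0086×11.9 = 1.963
R = 0.3986/1.963 = 0.2031 J/s

0.203 J/s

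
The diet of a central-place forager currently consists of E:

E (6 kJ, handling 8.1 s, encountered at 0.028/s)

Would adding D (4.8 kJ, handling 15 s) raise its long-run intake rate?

Yes

Current rate: (0.028×6)/(1 + 0.028×8.1) = 0.1369 kJ/s.
D: E/h = 4.8/15 = 0.32 kJ/s.
Since 0.32 > R, including D increases the long-run rate.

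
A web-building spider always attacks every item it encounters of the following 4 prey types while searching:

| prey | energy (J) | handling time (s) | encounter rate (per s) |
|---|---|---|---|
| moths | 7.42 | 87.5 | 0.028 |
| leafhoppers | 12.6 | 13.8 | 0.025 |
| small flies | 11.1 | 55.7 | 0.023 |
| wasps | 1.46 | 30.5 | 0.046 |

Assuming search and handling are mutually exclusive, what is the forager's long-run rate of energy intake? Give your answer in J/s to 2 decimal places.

0.13 J/s

Energy encountered per unit search time: 0.028×7.42 + 0.025×12.6 + 0.023×11.1 + 0.046×1.46 = 0.8452 J/s.
Handling time per unit search time: 0.028×87.5 + 0.025×13.8 + 0.023×55.7 + 0.046×30.5 = 5.479.
Rate = 0.8452/(1 + 5.479) = 0.1305 J/s.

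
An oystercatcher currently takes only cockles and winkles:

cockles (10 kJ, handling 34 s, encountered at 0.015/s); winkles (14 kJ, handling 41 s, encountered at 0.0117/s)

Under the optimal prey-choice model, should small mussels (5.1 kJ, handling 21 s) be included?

On cockles and winkles alone, R = ΣλE/(1+Σλh) = 0.3138/1.99 = 0.1577 kJ/s.
Profitability of small mussels: 5.1/21 = 0.2429 kJ/s.
0.2429 > 0.1577, so adding small mussels raises the average — include it.

Yes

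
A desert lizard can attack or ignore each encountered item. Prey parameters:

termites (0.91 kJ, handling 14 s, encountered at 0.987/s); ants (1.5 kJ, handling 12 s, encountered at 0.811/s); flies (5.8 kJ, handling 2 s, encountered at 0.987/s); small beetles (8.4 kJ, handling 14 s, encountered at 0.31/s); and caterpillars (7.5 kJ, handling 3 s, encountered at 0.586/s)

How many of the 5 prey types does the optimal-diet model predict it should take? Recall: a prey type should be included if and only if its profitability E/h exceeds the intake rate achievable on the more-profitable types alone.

Profitabilities (E/h, kJ/s): flies 2.9, caterpillars 2.5, small beetles 0.6, ants 0.125, termites 0.065. Add prey in this order while the next type's profitability exceeds the intake rate on those already taken.
Rate on top 1: 1.925. caterpillars: 2.5 > 1.925 → include.
Rate on top 2: 2.139. small beetles: 0.6 < 2.139 → exclude; stop.
Optimal diet: flies, caterpillars — 2 of 5 types.

2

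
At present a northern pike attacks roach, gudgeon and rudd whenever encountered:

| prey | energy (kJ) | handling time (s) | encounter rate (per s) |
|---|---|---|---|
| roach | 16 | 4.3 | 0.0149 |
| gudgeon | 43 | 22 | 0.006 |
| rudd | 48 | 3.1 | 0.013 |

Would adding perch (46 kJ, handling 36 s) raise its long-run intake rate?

Yes

On roach, gudgeon and rudd alone, R = ΣλE/(1+Σλh) = 1.12/1.236 = 0.9062 kJ/s.
Profitability of perch: 46/36 = 1.278 kJ/s.
1.278 > 0.9062, so adding perch raises the average — include it.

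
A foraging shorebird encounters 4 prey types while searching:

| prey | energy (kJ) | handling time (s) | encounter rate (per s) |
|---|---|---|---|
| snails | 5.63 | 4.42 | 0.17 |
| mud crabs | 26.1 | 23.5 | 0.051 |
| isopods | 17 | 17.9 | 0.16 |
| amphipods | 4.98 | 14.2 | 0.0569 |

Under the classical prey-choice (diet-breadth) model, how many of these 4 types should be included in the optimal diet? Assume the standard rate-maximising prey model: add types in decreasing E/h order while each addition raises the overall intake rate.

Rank by E/h (kJ/s): snails 1.27, mud crabs 1.11, isopods 0.95, amphipods 0.351. Include each in turn until the next type's E/h falls below the running intake rate.
Rate on top 1: 0.5465. mud crabs: 1.11 > 0.5465 → include.
Rate on top 2: 0.7757. isopods: 0.95 > 0.7757 → include.
Rate on top 3: 0.8614. amphipods: 0.351 < 0.8614 → exclude; stop.
Optimal diet: snails, mud crabs, isopods — 3 of 4 types.

3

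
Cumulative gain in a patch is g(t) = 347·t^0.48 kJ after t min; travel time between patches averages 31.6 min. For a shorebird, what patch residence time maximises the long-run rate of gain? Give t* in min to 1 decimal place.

29.2 min

Maximise g(t)/(T+t): set derivative to zero → g'(t)(T+t) = g(t).
g'(t) = 0.48·347·t^-0.52. Setting 0.48·347·t^-0.52 = 347·t^0.48/(31.6+t) gives 0.48(31.6+t) = t, so 0.52·t = 0.48×31.6.
t* = 0.48×31.6/0.52 = 29.17 min.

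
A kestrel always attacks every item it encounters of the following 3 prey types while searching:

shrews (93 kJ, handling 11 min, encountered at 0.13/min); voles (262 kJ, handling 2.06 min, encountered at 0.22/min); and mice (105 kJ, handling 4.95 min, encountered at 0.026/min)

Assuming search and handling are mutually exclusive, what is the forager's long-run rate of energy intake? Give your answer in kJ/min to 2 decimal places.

24.06 kJ/min

R = (0.13×93 + 0.22×262 + 0.026×105) / (1 + 0.13×11 + 0.22×2.06 + 0.026×4.95) = 72.46/3.012 = 24.06 kJ/min.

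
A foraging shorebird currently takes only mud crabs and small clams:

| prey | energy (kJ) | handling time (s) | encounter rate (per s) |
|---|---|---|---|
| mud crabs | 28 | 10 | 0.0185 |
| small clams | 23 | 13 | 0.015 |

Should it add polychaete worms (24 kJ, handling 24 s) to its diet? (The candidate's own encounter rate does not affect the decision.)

Yes

Current rate: (0.0185×28 + 0.015×23)/(1 + 0.0185×10 + 0.015×13) = 0.6254 kJ/s.
polychaete worms: E/h = 24/24 = 1 kJ/s.
Since 1 > R, including polychaete worms increases the long-run rate.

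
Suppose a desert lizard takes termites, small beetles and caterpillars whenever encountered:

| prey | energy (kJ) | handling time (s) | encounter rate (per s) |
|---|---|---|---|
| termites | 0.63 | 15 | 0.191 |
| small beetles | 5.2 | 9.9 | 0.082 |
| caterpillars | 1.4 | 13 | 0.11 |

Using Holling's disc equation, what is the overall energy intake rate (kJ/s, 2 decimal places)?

0.11 kJ/s

R = (0.191×0.63 + 0.082×5.2 + 0.11×1.4) / (1 + 0.191×15 + 0.082×9.9 + 0.11×13) = 0.7007/6.107 = 0.1147 kJ/s.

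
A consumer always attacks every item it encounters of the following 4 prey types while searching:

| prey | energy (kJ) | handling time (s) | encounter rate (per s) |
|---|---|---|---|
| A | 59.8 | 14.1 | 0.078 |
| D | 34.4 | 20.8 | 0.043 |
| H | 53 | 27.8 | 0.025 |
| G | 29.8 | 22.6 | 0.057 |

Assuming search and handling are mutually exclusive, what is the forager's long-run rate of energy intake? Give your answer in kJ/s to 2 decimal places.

R = (0.078×59.8 + 0.043×34.4 + 0.025×53 + 0.057×29.8) / (1 + 0.078×14.1 + 0.043×20.8 + 0.025×27.8 + 0.057×22.6) = 9.167/4.977 = 1.842 kJ/s.

1.84 kJ/s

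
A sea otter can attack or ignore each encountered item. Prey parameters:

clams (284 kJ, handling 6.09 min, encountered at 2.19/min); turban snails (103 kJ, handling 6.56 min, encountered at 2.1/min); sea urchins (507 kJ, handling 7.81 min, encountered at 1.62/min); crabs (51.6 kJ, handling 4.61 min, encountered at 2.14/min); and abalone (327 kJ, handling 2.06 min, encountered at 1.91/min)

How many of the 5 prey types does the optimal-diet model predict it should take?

1

E/h in descending order: abalone 159, sea urchins 64.9, clams 46.6, turban snails 15.7, crabs 11.2 kJ/min. The optimal diet is the largest prefix of this list for which every included type satisfies E_i/h_i > R on the types above it.
Rate on top 1: 126.6. sea urchins: 64.9 < 126.6 → exclude; stop.
Optimal diet: abalone — 1 of 5 types.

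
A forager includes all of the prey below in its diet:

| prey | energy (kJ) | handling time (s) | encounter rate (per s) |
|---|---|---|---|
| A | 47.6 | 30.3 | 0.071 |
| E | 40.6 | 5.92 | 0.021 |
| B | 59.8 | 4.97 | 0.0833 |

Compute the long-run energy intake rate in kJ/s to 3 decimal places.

2.497 kJ/s

R = (0.071×47.6 + 0.021×40.6 + 0.0833×59.8) / (1 + 0.071×30.3 + 0.021×5.92 + 0.0833×4.97) = 9.214/3.69 = 2.497 kJ/s.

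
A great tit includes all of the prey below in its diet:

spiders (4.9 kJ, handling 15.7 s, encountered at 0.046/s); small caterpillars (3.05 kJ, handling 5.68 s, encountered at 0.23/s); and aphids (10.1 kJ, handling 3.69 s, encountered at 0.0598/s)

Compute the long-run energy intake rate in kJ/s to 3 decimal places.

0.471 kJ/s

R = Σλ_iE_i / (1 + Σλ_ih_i)
Numerator: 0.046×4.9 + 0.23×3.05 + 0.0598×10.1 = 1.531
Denominator: 1 + 0.046×15.7 + 0.23×5.68 + 0.0598×3.69 = 3.249
R = 1.531/3.249 = 0.4711 kJ/s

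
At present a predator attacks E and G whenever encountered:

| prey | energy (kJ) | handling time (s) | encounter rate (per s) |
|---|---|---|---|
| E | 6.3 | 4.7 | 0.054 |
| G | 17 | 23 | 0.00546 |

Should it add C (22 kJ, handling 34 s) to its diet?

Current rate: (0.054×6.3 + 0.00546×17)/(1 + 0.054×4.7 + 0.00546×23) = 0.3139 kJ/s.
Profitability of C: 22/34 = 0.6471 kJ/s.
0.6471 > 0.3139, so adding C raises the average — include it.

Yes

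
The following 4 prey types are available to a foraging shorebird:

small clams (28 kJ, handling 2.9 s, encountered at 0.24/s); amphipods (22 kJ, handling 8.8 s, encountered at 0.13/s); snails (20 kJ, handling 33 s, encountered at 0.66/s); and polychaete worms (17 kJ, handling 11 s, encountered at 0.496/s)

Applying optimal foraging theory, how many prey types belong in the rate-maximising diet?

Profitabilities (E/h, kJ/s): small clams 9.66, amphipods 2.5, polychaete worms 1.55, snails 0.606. Add prey in this order while the next type's profitability exceeds the intake rate on those already taken.
Rate on top 1: 3.962. amphipods: 2.5 < 3.962 → exclude; stop.
Optimal diet: small clams — 1 of 4 types.

1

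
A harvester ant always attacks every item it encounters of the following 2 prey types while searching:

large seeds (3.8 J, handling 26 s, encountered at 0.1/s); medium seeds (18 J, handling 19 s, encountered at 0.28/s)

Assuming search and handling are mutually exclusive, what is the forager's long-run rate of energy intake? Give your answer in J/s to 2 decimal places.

0.61 J/s

Energy encountered per unit search time: 0.1×3.8 + 0.28×18 = 5.42 J/s.
Handling time per unit search time: 0.1×26 + 0.28×19 = 7.92.
Rate = 5.42/(1 + 7.92) = 0.6076 J/s.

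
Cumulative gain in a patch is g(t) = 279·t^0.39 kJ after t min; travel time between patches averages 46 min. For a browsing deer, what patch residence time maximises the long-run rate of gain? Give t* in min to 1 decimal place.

29.4 min

Maximise g(t)/(T+t): set derivative to zero → g'(t)(T+t) = g(t).
g'(t) = 0.39·279·t^-0.61. Setting 0.39·279·t^-0.61 = 279·t^0.39/(46+t) gives 0.39(46+t) = t, so 0.61·t = 0.39×46.
t* = 0.39×46/0.61 = 29.41 min.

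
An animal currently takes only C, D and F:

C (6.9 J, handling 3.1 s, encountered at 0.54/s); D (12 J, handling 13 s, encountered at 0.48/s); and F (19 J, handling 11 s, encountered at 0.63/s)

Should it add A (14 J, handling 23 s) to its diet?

No

Current rate: (0.54×6.9 + 0.48×12 + 0.63×19)/(1 + 0.54×3.1 + 0.48×13 + 0.63×11) = 1.354 J/s.
A: E/h = 14/23 = 0.6087 J/s.
Since 0.6087 < R, time spent handling A is better spent searching.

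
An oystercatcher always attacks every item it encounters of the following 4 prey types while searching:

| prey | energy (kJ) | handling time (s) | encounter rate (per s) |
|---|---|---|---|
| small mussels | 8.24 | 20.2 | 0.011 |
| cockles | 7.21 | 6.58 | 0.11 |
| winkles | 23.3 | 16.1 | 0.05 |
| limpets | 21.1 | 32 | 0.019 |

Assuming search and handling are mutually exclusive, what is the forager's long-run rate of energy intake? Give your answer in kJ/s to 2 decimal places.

0.73 kJ/s

Energy encountered per unit search time: 0.011×8.24 + 0.11×7.21 + 0.05×23.3 + 0.019×21.1 = 2.45 kJ/s.
Handling time per unit search time: 0.011×20.2 + 0.11×6.58 + 0.05×16.1 + 0.019×32 = 2.359.
Rate = 2.45/(1 + 2.359) = 0.7293 kJ/s.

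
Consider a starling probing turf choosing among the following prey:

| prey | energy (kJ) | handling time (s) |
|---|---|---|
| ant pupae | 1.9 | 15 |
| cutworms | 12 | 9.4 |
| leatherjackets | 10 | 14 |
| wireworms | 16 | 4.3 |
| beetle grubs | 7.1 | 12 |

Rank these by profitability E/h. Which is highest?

wireworms

Profitability E/h (kJ/s): ant pupae = 1.9/15 = 0.127, cutworms = 12/9.4 = 1.28, leatherjackets = 10/14 = 0.714, wireworms = 16/4.3 = 3.72, beetle grubs = 7.1/12 = 0.592.
Ranked: wireworms > cutworms > leatherjackets > beetle grubs > ant pupae.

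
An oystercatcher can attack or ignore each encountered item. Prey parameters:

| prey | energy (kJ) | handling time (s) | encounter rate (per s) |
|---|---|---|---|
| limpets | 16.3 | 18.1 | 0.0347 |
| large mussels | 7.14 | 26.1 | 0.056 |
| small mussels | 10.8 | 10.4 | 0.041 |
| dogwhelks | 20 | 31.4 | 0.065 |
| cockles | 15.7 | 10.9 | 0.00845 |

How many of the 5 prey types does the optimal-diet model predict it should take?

4

E/h in descending order: cockles 1.44, small mussels 1.04, limpets 0.901, dogwhelks 0.637, large mussels 0.274 kJ/s. The optimal diet is the largest prefix of this list for which every included type satisfies E_i/h_i > R on the types above it.
Rate on top 1: 0.1215. small mussels: 1.04 > 0.1215 → include.
Rate on top 2: 0.379. limpets: 0.901 > 0.379 → include.
Rate on top 3: 0.5316. dogwhelks: 0.637 > 0.5316 → include.
Rate on top 4: 0.5829. large mussels: 0.274 < 0.5829 → exclude; stop.
Optimal diet: cockles, small mussels, limpets, dogwhelks — 4 of 5 types.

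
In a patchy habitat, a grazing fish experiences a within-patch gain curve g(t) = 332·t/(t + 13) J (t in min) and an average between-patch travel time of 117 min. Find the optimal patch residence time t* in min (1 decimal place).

By the marginal value theorem, leave when the instantaneous gain rate g'(t) equals the habitat-wide average g(t)/(T + t).
g'(t) = 332·13/(t + 13)². Setting 332·13/(t+13)² = 332t/[(t+13)(117+t)] gives 13(117+t) = t(t+13), so t² = 13×117 = 1521.
t* = √1521 = 39 min.

39.0 min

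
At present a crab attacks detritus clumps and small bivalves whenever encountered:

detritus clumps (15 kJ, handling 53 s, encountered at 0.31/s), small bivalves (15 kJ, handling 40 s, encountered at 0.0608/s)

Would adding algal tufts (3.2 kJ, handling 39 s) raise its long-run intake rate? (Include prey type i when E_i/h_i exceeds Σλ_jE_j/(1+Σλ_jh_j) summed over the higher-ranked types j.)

No

Current rate: (0.31×15 + 0.0608×15)/(1 + 0.31×53 + 0.0608×40) = 0.28 kJ/s.
algal tufts: E/h = 3.2/39 = 0.08205 kJ/s.
Since 0.08205 < R, time spent handling algal tufts is better spent searching.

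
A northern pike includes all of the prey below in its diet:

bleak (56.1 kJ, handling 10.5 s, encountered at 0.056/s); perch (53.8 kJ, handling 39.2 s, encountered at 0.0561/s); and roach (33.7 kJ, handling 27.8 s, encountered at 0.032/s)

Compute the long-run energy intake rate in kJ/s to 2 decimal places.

1.55 kJ/s

R = Σλ_iE_i / (1 + Σλ_ih_i)
Numerator: 0.056×56.1 + 0.0561×53.8 + 0.032×33.7 = 7.238
Denominator: 1 + 0.056×10.5 + 0.0561×39.2 + 0.032×27.8 = 4.677
R = 7.238/4.677 = 1.548 kJ/s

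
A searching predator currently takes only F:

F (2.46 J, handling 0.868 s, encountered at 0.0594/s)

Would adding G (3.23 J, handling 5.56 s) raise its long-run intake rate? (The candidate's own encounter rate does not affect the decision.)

Intake rate on the current diet: R = (0.0594×2.46) / (1 + 0.0594×0.868) = 0.1461/1.052 = 0.139 J/s.
Profitability of G: 3.23/5.56 = 0.5809 J/s.
0.5809 > 0.139, so adding G raises the average — include it.

Yes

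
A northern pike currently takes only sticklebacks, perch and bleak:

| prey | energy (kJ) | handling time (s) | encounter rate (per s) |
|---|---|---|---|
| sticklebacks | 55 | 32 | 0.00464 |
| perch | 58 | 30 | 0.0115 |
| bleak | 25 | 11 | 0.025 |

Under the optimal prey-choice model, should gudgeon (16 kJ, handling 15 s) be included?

Yes

On sticklebacks, perch and bleak alone, R = ΣλE/(1+Σλh) = 1.547/1.768 = 0.8749 kJ/s.
Profitability of gudgeon: 16/15 = 1.067 kJ/s.
1.067 > 0.8749, so adding gudgeon raises the average — include it.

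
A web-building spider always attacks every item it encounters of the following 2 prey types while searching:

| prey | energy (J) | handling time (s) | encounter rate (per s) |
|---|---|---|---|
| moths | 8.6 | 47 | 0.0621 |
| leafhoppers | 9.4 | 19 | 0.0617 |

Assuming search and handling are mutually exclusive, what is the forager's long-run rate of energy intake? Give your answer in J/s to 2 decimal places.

0.22 J/s

R = (0.0621×8.6 + 0.0617×9.4) / (1 + 0.0621×47 + 0.0617×19) = 1.114/5.091 = 0.2188 J/s.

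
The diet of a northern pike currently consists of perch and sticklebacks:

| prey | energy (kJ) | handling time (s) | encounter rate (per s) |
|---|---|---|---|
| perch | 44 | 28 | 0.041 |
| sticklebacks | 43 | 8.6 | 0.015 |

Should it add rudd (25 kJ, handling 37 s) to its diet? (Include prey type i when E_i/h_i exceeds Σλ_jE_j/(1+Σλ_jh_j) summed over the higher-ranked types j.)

Intake rate on the current diet: R = (0.041×44 + 0.015×43) / (1 + 0.041×28 + 0.015×8.6) = 2.449/2.277 = 1.076 kJ/s.
rudd: E/h = 25/37 = 0.6757 kJ/s.
Since 0.6757 < R, time spent handling rudd is better spent searching.

No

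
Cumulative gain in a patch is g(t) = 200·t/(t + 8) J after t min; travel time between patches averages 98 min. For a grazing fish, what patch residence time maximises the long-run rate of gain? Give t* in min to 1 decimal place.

Optimal t* satisfies g'(t*) = g(t*)/(T + t*).
g'(t) = 200·8/(t + 8)². Setting 200·8/(t+8)² = 200t/[(t+8)(98+t)] gives 8(98+t) = t(t+8), so t² = 8×98 = 784.
t* = √784 = 28 min.

28.0 min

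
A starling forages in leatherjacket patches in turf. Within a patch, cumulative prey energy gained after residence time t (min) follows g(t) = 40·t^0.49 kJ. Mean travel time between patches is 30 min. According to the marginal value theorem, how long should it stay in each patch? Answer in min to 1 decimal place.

Maximise g(t)/(T+t): set derivative to zero → g'(t)(T+t) = g(t).
g'(t) = 0.49·40·t^-0.51. Setting 0.49·40·t^-0.51 = 40·t^0.49/(30+t) gives 0.49(30+t) = t, so 0.51·t = 0.49×30.
t* = 0.49×30/0.51 = 28.82 min.

28.8 min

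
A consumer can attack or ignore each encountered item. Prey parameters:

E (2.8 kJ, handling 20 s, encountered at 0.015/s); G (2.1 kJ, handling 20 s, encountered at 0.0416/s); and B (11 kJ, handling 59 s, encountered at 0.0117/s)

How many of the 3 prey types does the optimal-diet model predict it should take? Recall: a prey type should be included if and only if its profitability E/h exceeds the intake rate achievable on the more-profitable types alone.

3

Rank by E/h (kJ/s): B 0.186, E 0.14, G 0.105. Include each in turn until the next type's E/h falls below the running intake rate.
Rate on top 1: 0.07614. E: 0.14 > 0.07614 → include.
Rate on top 2: 0.08577. G: 0.105 > 0.08577 → include.
Optimal diet: B, E, G — 3 of 3 types.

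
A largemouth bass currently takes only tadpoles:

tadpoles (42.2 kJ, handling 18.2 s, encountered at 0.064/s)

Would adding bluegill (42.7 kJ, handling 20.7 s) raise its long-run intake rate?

Intake rate on the current diet: R = (0.064×42.2) / (1 + 0.064×18.2) = 2.701/2.165 = 1.248 kJ/s.
bluegill: E/h = 42.7/20.7 = 2.063 kJ/s.
Since 2.063 > R, including bluegill increases the long-run rate.

Yes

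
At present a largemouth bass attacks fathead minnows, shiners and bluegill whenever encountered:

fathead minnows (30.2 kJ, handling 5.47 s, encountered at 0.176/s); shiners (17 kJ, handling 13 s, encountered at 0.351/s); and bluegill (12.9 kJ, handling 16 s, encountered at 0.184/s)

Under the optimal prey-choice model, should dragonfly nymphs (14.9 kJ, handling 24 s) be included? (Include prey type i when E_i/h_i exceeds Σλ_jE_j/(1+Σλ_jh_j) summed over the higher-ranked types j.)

On fathead minnows, shiners and bluegill alone, R = ΣλE/(1+Σλh) = 13.66/9.47 = 1.442 kJ/s.
Profitability of dragonfly nymphs: 14.9/24 = 0.6208 kJ/s.
0.6208 < 1.442, so adding dragonfly nymphs would lower the average — exclude it.

No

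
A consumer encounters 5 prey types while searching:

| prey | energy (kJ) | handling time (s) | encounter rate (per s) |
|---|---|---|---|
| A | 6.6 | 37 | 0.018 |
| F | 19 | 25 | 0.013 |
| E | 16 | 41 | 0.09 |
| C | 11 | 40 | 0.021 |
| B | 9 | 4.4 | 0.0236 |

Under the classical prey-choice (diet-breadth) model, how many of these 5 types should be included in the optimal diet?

3

Rank by E/h (kJ/s): B 2.05, F 0.76, E 0.39, C 0.275, A 0.178. Include each in turn until the next type's E/h falls below the running intake rate.
Rate on top 1: 0.1924. F: 0.76 > 0.1924 → include.
Rate on top 2: 0.3215. E: 0.39 > 0.3215 → include.
Rate on top 3: 0.3711. C: 0.275 < 0.3711 → exclude; stop.
Optimal diet: B, F, E — 3 of 5 types.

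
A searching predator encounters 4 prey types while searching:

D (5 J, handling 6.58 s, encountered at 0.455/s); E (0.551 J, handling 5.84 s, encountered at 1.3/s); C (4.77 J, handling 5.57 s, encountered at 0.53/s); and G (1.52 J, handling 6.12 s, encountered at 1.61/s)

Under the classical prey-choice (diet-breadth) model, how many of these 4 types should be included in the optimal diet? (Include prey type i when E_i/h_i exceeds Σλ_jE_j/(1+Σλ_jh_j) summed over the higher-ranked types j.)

2

Profitabilities (E/h, J/s): C 0.856, D 0.76, G 0.248, E 0.0943. Add prey in this order while the next type's profitability exceeds the intake rate on those already taken.
Rate on top 1: 0.6397. D: 0.76 > 0.6397 → include.
Rate on top 2: 0.6915. G: 0.248 < 0.6915 → exclude; stop.
Optimal diet: C, D — 2 of 4 types.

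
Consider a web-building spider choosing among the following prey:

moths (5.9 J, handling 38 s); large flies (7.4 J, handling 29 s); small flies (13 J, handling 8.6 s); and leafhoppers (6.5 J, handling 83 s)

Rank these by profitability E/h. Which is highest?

small flies

Profitability E/h (J/s): moths = 5.9/38 = 0.155, large flies = 7.4/29 = 0.255, small flies = 13/8.6 = 1.51, leafhoppers = 6.5/83 = 0.0783.
Ranked: small flies > large flies > moths > leafhoppers.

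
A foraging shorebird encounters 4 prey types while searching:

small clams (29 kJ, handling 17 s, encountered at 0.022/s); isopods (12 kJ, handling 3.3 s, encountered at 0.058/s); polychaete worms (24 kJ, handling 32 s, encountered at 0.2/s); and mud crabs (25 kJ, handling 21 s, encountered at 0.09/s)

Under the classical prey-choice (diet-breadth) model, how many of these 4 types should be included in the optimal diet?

3

Profitabilities (E/h, kJ/s): isopods 3.64, small clams 1.71, mud crabs 1.19, polychaete worms 0.75. Add prey in this order while the next type's profitability exceeds the intake rate on those already taken.
Rate on top 1: 0.5842. small clams: 1.71 > 0.5842 → include.
Rate on top 2: 0.8522. mud crabs: 1.19 > 0.8522 → include.
Rate on top 3: 1.037. polychaete worms: 0.75 < 1.037 → exclude; stop.
Optimal diet: isopods, small clams, mud crabs — 3 of 4 types.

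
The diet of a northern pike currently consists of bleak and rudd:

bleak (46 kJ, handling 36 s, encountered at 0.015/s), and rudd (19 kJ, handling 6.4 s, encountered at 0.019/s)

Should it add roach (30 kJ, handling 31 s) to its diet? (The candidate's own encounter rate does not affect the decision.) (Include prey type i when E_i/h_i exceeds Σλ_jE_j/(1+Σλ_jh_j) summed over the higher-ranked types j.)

On bleak and rudd alone, R = ΣλE/(1+Σλh) = 1.051/1.662 = 0.6325 kJ/s.
roach: E/h = 30/31 = 0.9677 kJ/s.
Since 0.9677 > R, including roach increases the long-run rate.

Yes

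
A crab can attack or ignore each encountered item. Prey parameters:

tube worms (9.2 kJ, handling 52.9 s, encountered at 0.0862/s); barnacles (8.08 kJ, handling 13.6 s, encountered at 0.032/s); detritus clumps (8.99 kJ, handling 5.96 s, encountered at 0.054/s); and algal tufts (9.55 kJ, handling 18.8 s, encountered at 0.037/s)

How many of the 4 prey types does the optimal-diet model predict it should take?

E/h in descending order: detritus clumps 1.51, barnacles 0.594, algal tufts 0.508, tube worms 0.174 kJ/s. The optimal diet is the largest prefix of this list for which every included type satisfies E_i/h_i > R on the types above it.
Rate on top 1: 0.3673. barnacles: 0.594 > 0.3673 → include.
Rate on top 2: 0.4235. algal tufts: 0.508 > 0.4235 → include.
Rate on top 3: 0.4474. tube worms: 0.174 < 0.4474 → exclude; stop.
Optimal diet: detritus clumps, barnacles, algal tufts — 3 of 4 types.

3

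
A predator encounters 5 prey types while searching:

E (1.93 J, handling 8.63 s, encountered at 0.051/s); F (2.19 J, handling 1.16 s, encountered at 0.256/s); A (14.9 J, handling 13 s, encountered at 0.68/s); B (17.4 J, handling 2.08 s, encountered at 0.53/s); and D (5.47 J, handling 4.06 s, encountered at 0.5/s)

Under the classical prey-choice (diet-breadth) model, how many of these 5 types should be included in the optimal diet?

1

Profitabilities (E/h, J/s): B 8.37, F 1.89, D 1.35, A 1.15, E 0.224. Add prey in this order while the next type's profitability exceeds the intake rate on those already taken.
Rate on top 1: 4.386. F: 1.89 < 4.386 → exclude; stop.
Optimal diet: B — 1 of 5 types.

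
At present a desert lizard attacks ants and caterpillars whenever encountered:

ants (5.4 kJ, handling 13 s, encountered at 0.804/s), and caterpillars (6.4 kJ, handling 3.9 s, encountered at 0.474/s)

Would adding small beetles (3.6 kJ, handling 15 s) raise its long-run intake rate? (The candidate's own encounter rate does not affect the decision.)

No

On ants and caterpillars alone, R = ΣλE/(1+Σλh) = 7.375/13.3 = 0.5545 kJ/s.
Profitability of small beetles: 3.6/15 = 0.24 kJ/s.
Since 0.24 < R, time spent handling small beetles is better spent searching.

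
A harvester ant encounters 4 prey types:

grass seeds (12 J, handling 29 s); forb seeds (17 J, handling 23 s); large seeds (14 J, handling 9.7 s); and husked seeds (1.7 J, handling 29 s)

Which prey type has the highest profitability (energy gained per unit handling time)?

In descending order of E/h:
large seeds: 14/9.7 = 1.44 J/s
forb seeds: 17/23 = 0.739 J/s
grass seeds: 12/29 = 0.414 J/s
husked seeds: 1.7/29 = 0.0586 J/s

large seeds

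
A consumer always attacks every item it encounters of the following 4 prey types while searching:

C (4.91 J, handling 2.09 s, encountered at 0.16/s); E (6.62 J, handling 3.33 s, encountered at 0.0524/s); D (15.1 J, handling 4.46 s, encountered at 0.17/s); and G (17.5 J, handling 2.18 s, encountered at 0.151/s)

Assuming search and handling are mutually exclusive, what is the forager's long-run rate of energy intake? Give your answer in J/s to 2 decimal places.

Energy encountered per unit search time: 0.16×4.91 + 0.0524×6.62 + 0.17×15.1 + 0.151×17.5 = 6.342 J/s.
Handling time per unit search time: 0.16×2.09 + 0.0524×3.33 + 0.17×4.46 + 0.151×2.18 = 1.596.
Rate = 6.342/(1 + 1.596) = 2.443 J/s.

2.44 J/s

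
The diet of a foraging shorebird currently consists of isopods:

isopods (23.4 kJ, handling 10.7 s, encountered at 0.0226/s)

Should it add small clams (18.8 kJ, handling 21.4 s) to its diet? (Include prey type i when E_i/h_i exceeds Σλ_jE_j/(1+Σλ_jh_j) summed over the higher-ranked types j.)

Yes

Current rate: (0.0226×23.4)/(1 + 0.0226×10.7) = 0.4259 kJ/s.
Profitability of small clams: 18.8/21.4 = 0.8785 kJ/s.
Since 0.8785 > R, including small clams increases the long-run rate.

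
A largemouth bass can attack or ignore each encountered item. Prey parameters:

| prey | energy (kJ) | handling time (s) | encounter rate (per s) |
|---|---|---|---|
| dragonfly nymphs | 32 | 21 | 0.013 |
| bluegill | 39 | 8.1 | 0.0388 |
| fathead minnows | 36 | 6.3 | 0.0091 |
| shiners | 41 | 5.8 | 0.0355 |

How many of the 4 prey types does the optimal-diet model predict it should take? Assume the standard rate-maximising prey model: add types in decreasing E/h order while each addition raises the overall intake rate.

E/h in descending order: shiners 7.07, fathead minnows 5.71, bluegill 4.81, dragonfly nymphs 1.52 kJ/s. The optimal diet is the largest prefix of this list for which every included type satisfies E_i/h_i > R on the types above it.
Rate on top 1: 1.207. fathead minnows: 5.71 > 1.207 → include.
Rate on top 2: 1.412. bluegill: 4.81 > 1.412 → include.
Rate on top 3: 2.09. dragonfly nymphs: 1.52 < 2.09 → exclude; stop.
Optimal diet: shiners, fathead minnows, bluegill — 3 of 4 types.

3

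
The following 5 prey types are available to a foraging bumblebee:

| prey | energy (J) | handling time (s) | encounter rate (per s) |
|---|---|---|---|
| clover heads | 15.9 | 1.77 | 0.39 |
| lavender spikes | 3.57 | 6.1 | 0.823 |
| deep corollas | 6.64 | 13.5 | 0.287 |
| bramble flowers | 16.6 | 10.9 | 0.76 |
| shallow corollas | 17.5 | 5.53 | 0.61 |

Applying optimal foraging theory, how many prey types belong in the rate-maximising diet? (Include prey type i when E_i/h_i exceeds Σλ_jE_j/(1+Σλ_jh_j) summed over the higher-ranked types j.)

E/h in descending order: clover heads 8.98, shallow corollas 3.16, bramble flowers 1.52, lavender spikes 0.585, deep corollas 0.492 J/s. The optimal diet is the largest prefix of this list for which every included type satisfies E_i/h_i > R on the types above it.
Rate on top 1: 3.669. shallow corollas: 3.16 < 3.669 → exclude; stop.
Optimal diet: clover heads — 1 of 5 types.

1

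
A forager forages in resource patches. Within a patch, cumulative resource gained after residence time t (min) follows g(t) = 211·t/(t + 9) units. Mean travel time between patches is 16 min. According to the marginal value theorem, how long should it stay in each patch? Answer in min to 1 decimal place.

12.0 min

By the marginal value theorem, leave when the instantaneous gain rate g'(t) equals the habitat-wide average g(t)/(T + t).
g'(t) = 211·9/(t + 9)². Setting 211·9/(t+9)² = 211t/[(t+9)(16+t)] gives 9(16+t) = t(t+9), so t² = 9×16 = 144.
t* = √144 = 12 min.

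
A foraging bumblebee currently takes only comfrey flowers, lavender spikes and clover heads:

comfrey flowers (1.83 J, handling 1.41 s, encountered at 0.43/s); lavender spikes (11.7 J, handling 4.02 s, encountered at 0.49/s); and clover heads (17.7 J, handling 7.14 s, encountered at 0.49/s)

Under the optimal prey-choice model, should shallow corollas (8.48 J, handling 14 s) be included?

On comfrey flowers, lavender spikes and clover heads alone, R = ΣλE/(1+Σλh) = 15.19/7.075 = 2.147 J/s.
Profitability of shallow corollas: 8.48/14 = 0.6057 J/s.
Since 0.6057 < R, time spent handling shallow corollas is better spent searching.

No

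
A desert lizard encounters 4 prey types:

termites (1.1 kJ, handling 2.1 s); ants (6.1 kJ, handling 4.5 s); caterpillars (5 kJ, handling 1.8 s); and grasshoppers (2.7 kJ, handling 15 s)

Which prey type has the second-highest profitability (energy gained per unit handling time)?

ants

Profitability E/h (kJ/s): termites = 1.1/2.1 = 0.524, ants = 6.1/4.5 = 1.36, caterpillars = 5/1.8 = 2.78, grasshoppers = 2.7/15 = 0.18.
Ranked: caterpillars > ants > termites > grasshoppers.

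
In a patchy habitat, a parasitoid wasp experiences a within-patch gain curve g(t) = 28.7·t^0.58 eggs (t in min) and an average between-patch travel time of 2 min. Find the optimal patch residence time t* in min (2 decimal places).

Maximise g(t)/(T+t): set derivative to zero → g'(t)(T+t) = g(t).
g'(t) = 0.58·28.7·t^-0.42. Setting 0.58·28.7·t^-0.42 = 28.7·t^0.58/(2+t) gives 0.58(2+t) = t, so 0.42·t = 0.58×2.
t* = 0.58×2/0.42 = 2.762 min.

2.76 min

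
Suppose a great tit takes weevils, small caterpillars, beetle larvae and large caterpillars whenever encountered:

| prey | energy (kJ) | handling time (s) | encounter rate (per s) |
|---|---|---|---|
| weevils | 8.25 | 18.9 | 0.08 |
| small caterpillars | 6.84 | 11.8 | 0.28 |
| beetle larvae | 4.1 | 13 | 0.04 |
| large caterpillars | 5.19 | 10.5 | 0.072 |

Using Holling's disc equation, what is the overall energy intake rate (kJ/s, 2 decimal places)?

0.44 kJ/s

R = Σλ_iE_i / (1 + Σλ_ih_i)
Numerator: 0.08×8.25 + 0.28×6.84 + 0.04×4.1 + 0.072×5.19 = 3.113
Denominator: 1 + 0.08×18.9 + 0.28×11.8 + 0.04×13 + 0.072×10.5 = 7.092
R = 3.113/7.092 = 0.4389 kJ/s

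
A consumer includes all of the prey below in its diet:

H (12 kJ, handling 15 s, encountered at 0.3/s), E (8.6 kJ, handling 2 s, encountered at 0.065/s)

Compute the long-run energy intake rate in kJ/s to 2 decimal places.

0.74 kJ/s

Energy encountered per unit search time: 0.3×12 + 0.065×8.6 = 4.159 kJ/s.
Handling time per unit search time: 0.3×15 + 0.065×2 = 4.63.
Rate = 4.159/(1 + 4.63) = 0.7387 kJ/s.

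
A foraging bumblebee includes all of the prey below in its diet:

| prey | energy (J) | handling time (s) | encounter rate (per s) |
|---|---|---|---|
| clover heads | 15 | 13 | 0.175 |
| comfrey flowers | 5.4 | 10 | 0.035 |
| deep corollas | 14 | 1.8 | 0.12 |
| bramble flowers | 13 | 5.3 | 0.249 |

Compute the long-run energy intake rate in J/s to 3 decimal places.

R = Σλ_iE_i / (1 + Σλ_ih_i)
Numerator: 0.175×15 + 0.035×5.4 + 0.12×14 + 0.249×13 = 7.731
Denominator: 1 + 0.175×13 + 0.035×10 + 0.12×1.8 + 0.249×5.3 = 5.161
R = 7.731/5.161 = 1.498 J/s

1.498 J/s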